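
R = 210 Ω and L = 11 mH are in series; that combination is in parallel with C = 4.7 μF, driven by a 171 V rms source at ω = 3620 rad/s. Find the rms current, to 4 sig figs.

2.870 A

X_L = ωL = 39.82 Ω
X_C = 1/(ωC) = 58.78 Ω
Branch 1 (R+jX_L): Z₁ = 210.0 + j39.82 Ω, |Z₁| = 213.7 Ω
Branch 2 (−jX_C): Z₂ = −j58.78 Ω
Parallel: Z = Z₁Z₂/(Z₁+Z₂), |Z| = 59.58 Ω, ∠Z = -74.11°
I = V/|Z| = 171/59.58 = 2.870 A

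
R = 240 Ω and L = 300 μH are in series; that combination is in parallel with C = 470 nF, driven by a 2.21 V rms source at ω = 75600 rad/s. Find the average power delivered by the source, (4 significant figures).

X_L = ωL = 22.68 Ω
X_C = 1/(ωC) = 28.14 Ω
Branch 1 (R+jX_L): Z₁ = 240.0 + j22.68 Ω, |Z₁| = 241.1 Ω
Branch 2 (−jX_C): Z₂ = −j28.14 Ω
Parallel: Z = Z₁Z₂/(Z₁+Z₂), |Z| = 28.26 Ω, ∠Z = -83.30°
I = V/|Z| = 78.20 mA
P = VI cos φ = 2.21 × 0.07820 × cos(-83.30°) = 20.17 mW

20.17 mW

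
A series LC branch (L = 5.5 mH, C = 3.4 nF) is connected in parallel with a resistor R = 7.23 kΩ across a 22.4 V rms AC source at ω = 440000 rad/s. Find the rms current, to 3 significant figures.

X_L = ωL = 2420 Ω
X_C = 1/(ωC) = 668 Ω
Branch 1: Z₁ = R = 7230 Ω
Branch 2 (series LC): Z₂ = j(X_L − X_C) = j1750 Ω
Parallel: Z = Z₁Z₂/(Z₁+Z₂), |Z| = 1700 Ω, ∠Z = 76.4°
I = V/|Z| = 22.4/1700 = 13.2 mA

13.2 mA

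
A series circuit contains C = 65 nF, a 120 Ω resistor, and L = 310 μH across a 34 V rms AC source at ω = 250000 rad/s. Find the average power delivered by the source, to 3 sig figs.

X_L = ωL = 77.5 Ω
X_C = 1/(ωC) = 61.5 Ω
Net reactance X = X_L − X_C = 16.0 Ω
Z = 120 + j16.0 Ω
|Z| = √(120² + 16.0²) = 121 Ω
∠Z = arctan(16.0/120) = 7.58°
I = V/|Z| = 281 mA
P = VI cos φ = 34 × 0.281 × cos(7.58°) = 9.47 W

9.47 W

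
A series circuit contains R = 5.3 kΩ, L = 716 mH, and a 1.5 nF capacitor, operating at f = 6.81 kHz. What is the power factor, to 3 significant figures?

ω = 2πf = 42790 rad/s
X_L = ωL = 30600 Ω
X_C = 1/(ωC) = 15600 Ω
Net reactance X = X_L − X_C = 15100 Ω
Z = 5300 + j15100 Ω
|Z| = √(5300² + 15100²) = 16000 Ω
∠Z = arctan(15100/5300) = 70.6°
cos φ = cos(70.6°) = 0.332

0.332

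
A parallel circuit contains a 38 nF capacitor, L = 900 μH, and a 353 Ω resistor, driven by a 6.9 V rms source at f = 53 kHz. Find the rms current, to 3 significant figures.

67.2 mA

ω = 2πf = 333000 rad/s
X_L = ωL = 300 Ω
X_C = 1/(ωC) = 79.0 Ω
Parallel: admittances add. Y = 1/R + 1/(jωL) + jωC
Y = (0.00283 + j0.00932) S
|Y| = 0.00974 S → |Z| = 1/|Y| = 103 Ω, ∠Z = −∠Y = -73.1°
I = V/|Z| = 6.9/103 = 67.2 mA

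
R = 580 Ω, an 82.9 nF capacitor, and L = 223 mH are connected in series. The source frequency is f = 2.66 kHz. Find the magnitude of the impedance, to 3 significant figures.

ω = 2πf = 16710 rad/s
X_L = ωL = 3730 Ω
X_C = 1/(ωC) = 722 Ω
Net reactance X = X_L − X_C = 3010 Ω
Z = 580 + j3010 Ω
|Z| = √(580² + 3010²) = 3060 Ω

3060 Ω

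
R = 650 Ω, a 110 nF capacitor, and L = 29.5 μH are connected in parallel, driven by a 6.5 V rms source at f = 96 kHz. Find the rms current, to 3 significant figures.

66.7 mA

ω = 2πf = 603200 rad/s
X_L = ωL = 17.8 Ω
X_C = 1/(ωC) = 15.1 Ω
Parallel: admittances add. Y = 1/R + 1/(jωL) + jωC
Y = (0.00154 + j0.0102) S
|Y| = 0.0103 S → |Z| = 1/|Y| = 97.4 Ω, ∠Z = −∠Y = -81.4°
I = V/|Z| = 6.5/97.4 = 66.7 mA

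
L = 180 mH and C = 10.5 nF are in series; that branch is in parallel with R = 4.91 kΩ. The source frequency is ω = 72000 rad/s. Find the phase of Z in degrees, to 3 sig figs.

X_L = ωL = 13000 Ω
X_C = 1/(ωC) = 1320 Ω
Branch 1: Z₁ = R = 4910 Ω
Branch 2 (series LC): Z₂ = j(X_L − X_C) = j11600 Ω
Parallel: Z = Z₁Z₂/(Z₁+Z₂), |Z| = 4520 Ω, ∠Z = 22.9°

22.9°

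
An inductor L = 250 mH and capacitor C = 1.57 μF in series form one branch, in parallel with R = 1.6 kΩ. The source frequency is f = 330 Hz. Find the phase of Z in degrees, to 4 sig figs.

ω = 2πf = 2073 rad/s
X_L = ωL = 518.4 Ω
X_C = 1/(ωC) = 307.2 Ω
Branch 1: Z₁ = R = 1600 Ω
Branch 2 (series LC): Z₂ = j(X_L − X_C) = j211.2 Ω
Parallel: Z = Z₁Z₂/(Z₁+Z₂), |Z| = 209.4 Ω, ∠Z = 82.48°

82.48°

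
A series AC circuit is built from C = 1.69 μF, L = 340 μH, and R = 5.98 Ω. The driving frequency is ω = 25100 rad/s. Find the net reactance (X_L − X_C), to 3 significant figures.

X_L = ωL = 8.53 Ω
X_C = 1/(ωC) = 23.6 Ω
X = 8.53 − 23.6 = -15.0 Ω

-15.0 Ω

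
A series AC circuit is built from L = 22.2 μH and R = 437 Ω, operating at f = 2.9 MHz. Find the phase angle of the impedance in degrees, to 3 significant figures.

42.8°

ω = 2πf = 1.822e+07 rad/s
X_L = ωL = 405 Ω
Z = 437 + j405 Ω
|Z| = √(437² + 405²) = 595 Ω
∠Z = arctan(405/437) = 42.8°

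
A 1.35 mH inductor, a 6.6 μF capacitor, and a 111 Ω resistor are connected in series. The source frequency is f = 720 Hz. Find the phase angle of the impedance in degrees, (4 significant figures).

ω = 2πf = 4524 rad/s
X_L = ωL = 6.107 Ω
X_C = 1/(ωC) = 33.49 Ω
Net reactance X = X_L − X_C = -27.38 Ω
Z = 111.0 − j27.38 Ω
|Z| = √(111.0² + 27.38²) = 114.3 Ω
∠Z = arctan(-27.38/111.0) = -13.86°

-13.86°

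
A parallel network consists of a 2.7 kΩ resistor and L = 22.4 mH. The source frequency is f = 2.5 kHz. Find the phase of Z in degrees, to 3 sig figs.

82.6°

ω = 2πf = 15710 rad/s
X_L = ωL = 352 Ω
Parallel: admittances add. Y = 1/R + 1/(jωL)
Y = (0.000370 − j0.00284) S
|Y| = 0.00287 S → |Z| = 1/|Y| = 349 Ω, ∠Z = −∠Y = 82.6°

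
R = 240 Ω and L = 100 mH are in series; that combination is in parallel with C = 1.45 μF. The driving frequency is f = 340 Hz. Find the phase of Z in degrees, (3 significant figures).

-23.9°

ω = 2πf = 2136 rad/s
X_L = ωL = 214 Ω
X_C = 1/(ωC) = 323 Ω
Branch 1 (R+jX_L): Z₁ = 240 + j214 Ω, |Z₁| = 321 Ω
Branch 2 (−jX_C): Z₂ = −j323 Ω
Parallel: Z = Z₁Z₂/(Z₁+Z₂), |Z| = 393 Ω, ∠Z = -23.9°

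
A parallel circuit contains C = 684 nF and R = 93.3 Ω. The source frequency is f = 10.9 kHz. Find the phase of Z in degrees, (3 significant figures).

-77.1°

ω = 2πf = 68490 rad/s
X_C = 1/(ωC) = 21.3 Ω
Parallel: admittances add. Y = 1/R + jωC
Y = (0.0107 + j0.0468) S
|Y| = 0.0481 S → |Z| = 1/|Y| = 20.8 Ω, ∠Z = −∠Y = -77.1°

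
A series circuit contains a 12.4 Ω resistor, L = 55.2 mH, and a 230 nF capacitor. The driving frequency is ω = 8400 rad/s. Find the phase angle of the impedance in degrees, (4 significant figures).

X_L = ωL = 463.7 Ω
X_C = 1/(ωC) = 517.6 Ω
Net reactance X = X_L − X_C = -53.92 Ω
Z = 12.40 − j53.92 Ω
|Z| = √(12.40² + 53.92²) = 55.33 Ω
∠Z = arctan(-53.92/12.40) = -77.05°

-77.05°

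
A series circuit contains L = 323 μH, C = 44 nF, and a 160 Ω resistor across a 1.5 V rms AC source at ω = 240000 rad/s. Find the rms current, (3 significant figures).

9.32 mA

X_L = ωL = 77.5 Ω
X_C = 1/(ωC) = 94.7 Ω
Net reactance X = X_L − X_C = -17.2 Ω
Z = 160 − j17.2 Ω
|Z| = √(160² + 17.2²) = 161 Ω
I = V/|Z| = 1.5/161 = 9.32 mA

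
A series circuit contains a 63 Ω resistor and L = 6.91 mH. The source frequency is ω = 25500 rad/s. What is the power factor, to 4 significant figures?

X_L = ωL = 176.2 Ω
Z = 63.00 + j176.2 Ω
|Z| = √(63.00² + 176.2²) = 187.1 Ω
∠Z = arctan(176.2/63.00) = 70.33°
cos φ = cos(70.33°) = 0.3367

0.3367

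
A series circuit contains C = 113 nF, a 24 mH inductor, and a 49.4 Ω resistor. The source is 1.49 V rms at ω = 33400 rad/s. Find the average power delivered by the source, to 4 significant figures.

377.6 μW

X_L = ωL = 801.6 Ω
X_C = 1/(ωC) = 265.0 Ω
Net reactance X = X_L − X_C = 536.6 Ω
Z = 49.40 + j536.6 Ω
|Z| = √(49.40² + 536.6²) = 538.9 Ω
∠Z = arctan(536.6/49.40) = 84.74°
I = V/|Z| = 2.765 mA
P = VI cos φ = 1.49 × 0.002765 × cos(84.74°) = 377.6 μW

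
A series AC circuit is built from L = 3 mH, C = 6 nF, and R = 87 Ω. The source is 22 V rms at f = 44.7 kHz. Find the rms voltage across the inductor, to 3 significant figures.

ω = 2πf = 280900 rad/s
X_L = ωL = 843 Ω
X_C = 1/(ωC) = 593 Ω
Net reactance X = X_L − X_C = 249 Ω
Z = 87.0 + j249 Ω
|Z| = √(87.0² + 249²) = 264 Ω
I = V/|Z| = 83.4 mA
V_L = I·|Z_L| = 0.0834 × 843 = 70.2 V

70.2 V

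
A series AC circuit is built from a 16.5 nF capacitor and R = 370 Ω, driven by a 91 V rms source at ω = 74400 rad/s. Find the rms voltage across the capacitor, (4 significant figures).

82.85 V

X_C = 1/(ωC) = 814.6 Ω
Z = 370.0 − j814.6 Ω
|Z| = √(370.0² + 814.6²) = 894.7 Ω
I = V/|Z| = 101.7 mA
V_C = I·|Z_C| = 0.1017 × 814.6 = 82.85 V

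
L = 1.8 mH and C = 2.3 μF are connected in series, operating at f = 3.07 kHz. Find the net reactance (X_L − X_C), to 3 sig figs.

ω = 2πf = 19290 rad/s
X_L = ωL = 34.7 Ω
X_C = 1/(ωC) = 22.5 Ω
X = 34.7 − 22.5 = 12.2 Ω

12.2 Ω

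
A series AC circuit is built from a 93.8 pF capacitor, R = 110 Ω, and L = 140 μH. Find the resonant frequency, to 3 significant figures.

ω₀ = 1/√(LC) = 1/√(0.00014 × 9.38e-11) = 8.726e+06 rad/s
f₀ = ω₀/(2π) = 1.39 MHz

1.39 MHz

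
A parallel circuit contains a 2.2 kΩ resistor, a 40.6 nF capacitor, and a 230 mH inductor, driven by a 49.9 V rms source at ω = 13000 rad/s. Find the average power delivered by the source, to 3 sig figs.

X_L = ωL = 2990 Ω
X_C = 1/(ωC) = 1890 Ω
Parallel: admittances add. Y = 1/R + 1/(jωL) + jωC
Y = (0.000455 + j0.000193) S
|Y| = 0.000494 S → |Z| = 1/|Y| = 2020 Ω, ∠Z = −∠Y = -23.0°
I = V/|Z| = 24.6 mA
P = VI cos φ = 49.9 × 0.0246 × cos(-23.0°) = 1.13 W

1.13 W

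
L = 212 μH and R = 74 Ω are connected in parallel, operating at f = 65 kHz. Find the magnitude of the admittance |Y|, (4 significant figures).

17.78 mS

ω = 2πf = 408400 rad/s
X_L = ωL = 86.58 Ω
Parallel: admittances add. Y = 1/R + 1/(jωL)
Y = (0.01351 − j0.01155) S
|Y| = 0.01778 S → |Z| = 1/|Y| = 56.25 Ω, ∠Z = −∠Y = 40.52°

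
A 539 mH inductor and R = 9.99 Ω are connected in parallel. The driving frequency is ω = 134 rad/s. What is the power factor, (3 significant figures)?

X_L = ωL = 72.2 Ω
Parallel: admittances add. Y = 1/R + 1/(jωL)
Y = (0.100 − j0.0138) S
|Y| = 0.101 S → |Z| = 1/|Y| = 9.90 Ω, ∠Z = −∠Y = 7.87°
cos φ = cos(7.87°) = 0.991

0.991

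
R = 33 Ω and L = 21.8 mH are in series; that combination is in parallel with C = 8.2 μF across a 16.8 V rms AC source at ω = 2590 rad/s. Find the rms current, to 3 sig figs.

X_L = ωL = 56.5 Ω
X_C = 1/(ωC) = 47.1 Ω
Branch 1 (R+jX_L): Z₁ = 33.0 + j56.5 Ω, |Z₁| = 65.4 Ω
Branch 2 (−jX_C): Z₂ = −j47.1 Ω
Parallel: Z = Z₁Z₂/(Z₁+Z₂), |Z| = 89.8 Ω, ∠Z = -46.2°
I = V/|Z| = 16.8/89.8 = 187 mA

187 mA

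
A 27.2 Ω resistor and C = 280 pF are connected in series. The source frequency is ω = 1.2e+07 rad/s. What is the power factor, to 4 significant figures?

X_C = 1/(ωC) = 297.6 Ω
Z = 27.20 − j297.6 Ω
|Z| = √(27.20² + 297.6²) = 298.9 Ω
∠Z = arctan(-297.6/27.20) = -84.78°
cos φ = cos(-84.78°) = 0.09101

0.09101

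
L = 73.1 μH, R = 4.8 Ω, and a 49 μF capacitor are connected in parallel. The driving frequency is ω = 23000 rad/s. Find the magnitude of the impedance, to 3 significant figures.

1.75 Ω

X_L = ωL = 1.68 Ω
X_C = 1/(ωC) = 0.887 Ω
Parallel: admittances add. Y = 1/R + 1/(jωL) + jωC
Y = (0.208 + j0.532) S
|Y| = 0.572 S → |Z| = 1/|Y| = 1.75 Ω, ∠Z = −∠Y = -68.6°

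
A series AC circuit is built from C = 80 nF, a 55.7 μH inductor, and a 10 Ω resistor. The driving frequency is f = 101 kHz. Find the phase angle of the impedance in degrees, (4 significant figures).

ω = 2πf = 634600 rad/s
X_L = ωL = 35.35 Ω
X_C = 1/(ωC) = 19.70 Ω
Net reactance X = X_L − X_C = 15.65 Ω
Z = 10.00 + j15.65 Ω
|Z| = √(10.00² + 15.65²) = 18.57 Ω
∠Z = arctan(15.65/10.00) = 57.42°

57.42°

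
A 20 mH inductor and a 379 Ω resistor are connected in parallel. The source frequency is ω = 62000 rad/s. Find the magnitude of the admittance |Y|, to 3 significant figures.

2.76 mS

X_L = ωL = 1240 Ω
Parallel: admittances add. Y = 1/R + 1/(jωL)
Y = (0.00264 − j0.000806) S
|Y| = 0.00276 S → |Z| = 1/|Y| = 362 Ω, ∠Z = −∠Y = 17.0°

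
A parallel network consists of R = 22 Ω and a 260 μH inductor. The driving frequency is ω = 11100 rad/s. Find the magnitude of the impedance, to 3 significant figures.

X_L = ωL = 2.89 Ω
Parallel: admittances add. Y = 1/R + 1/(jωL)
Y = (0.0455 − j0.347) S
|Y| = 0.349 S → |Z| = 1/|Y| = 2.86 Ω, ∠Z = −∠Y = 82.5°

2.86 Ω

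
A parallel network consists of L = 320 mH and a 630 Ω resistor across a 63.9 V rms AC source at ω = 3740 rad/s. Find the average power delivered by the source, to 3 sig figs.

X_L = ωL = 1200 Ω
Parallel: admittances add. Y = 1/R + 1/(jωL)
Y = (0.00159 − j0.000836) S
|Y| = 0.00179 S → |Z| = 1/|Y| = 557 Ω, ∠Z = −∠Y = 27.8°
I = V/|Z| = 115 mA
P = VI cos φ = 63.9 × 0.115 × cos(27.8°) = 6.48 W

6.48 W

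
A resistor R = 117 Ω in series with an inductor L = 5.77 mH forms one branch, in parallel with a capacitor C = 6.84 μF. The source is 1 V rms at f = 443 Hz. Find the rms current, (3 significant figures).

19.8 mA

ω = 2πf = 2783 rad/s
X_L = ωL = 16.1 Ω
X_C = 1/(ωC) = 52.5 Ω
Branch 1 (R+jX_L): Z₁ = 117 + j16.1 Ω, |Z₁| = 118 Ω
Branch 2 (−jX_C): Z₂ = −j52.5 Ω
Parallel: Z = Z₁Z₂/(Z₁+Z₂), |Z| = 50.6 Ω, ∠Z = -64.9°
I = V/|Z| = 1/50.6 = 19.8 mA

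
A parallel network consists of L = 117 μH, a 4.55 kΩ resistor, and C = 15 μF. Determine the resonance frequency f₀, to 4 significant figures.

ω₀ = 1/√(LC) = 1/√(0.000117 × 1.5e-05) = 23870 rad/s
f₀ = ω₀/(2π) = 3.799 kHz

3.799 kHz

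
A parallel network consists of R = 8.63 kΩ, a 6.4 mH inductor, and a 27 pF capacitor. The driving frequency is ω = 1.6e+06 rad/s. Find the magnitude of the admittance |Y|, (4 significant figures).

X_L = ωL = 10240 Ω
X_C = 1/(ωC) = 23150 Ω
Parallel: admittances add. Y = 1/R + 1/(jωL) + jωC
Y = (0.0001159 − j5.446e-05) S
|Y| = 0.0001280 S → |Z| = 1/|Y| = 7810 Ω, ∠Z = −∠Y = 25.17°

128.0 μS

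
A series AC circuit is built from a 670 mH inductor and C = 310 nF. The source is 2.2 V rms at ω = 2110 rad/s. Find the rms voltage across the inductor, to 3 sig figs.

27.0 V

X_L = ωL = 1410 Ω
X_C = 1/(ωC) = 1530 Ω
Net reactance X = X_L − X_C = -115 Ω
Z = − j115 Ω
|Z| = √(0² + 115²) = 115 Ω
I = V/|Z| = 19.1 mA
V_L = I·|Z_L| = 0.0191 × 1410 = 27.0 V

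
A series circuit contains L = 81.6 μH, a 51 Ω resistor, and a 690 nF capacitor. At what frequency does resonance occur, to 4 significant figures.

21.21 kHz

ω₀ = 1/√(LC) = 1/√(8.16e-05 × 6.9e-07) = 133300 rad/s
f₀ = ω₀/(2π) = 21.21 kHz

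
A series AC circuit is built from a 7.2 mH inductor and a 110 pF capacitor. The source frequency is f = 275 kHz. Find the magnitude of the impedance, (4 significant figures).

7179 Ω

ω = 2πf = 1.728e+06 rad/s
X_L = ωL = 12440 Ω
X_C = 1/(ωC) = 5261 Ω
Net reactance X = X_L − X_C = 7179 Ω
Z = j7179 Ω
|Z| = √(0² + 7179²) = 7179 Ω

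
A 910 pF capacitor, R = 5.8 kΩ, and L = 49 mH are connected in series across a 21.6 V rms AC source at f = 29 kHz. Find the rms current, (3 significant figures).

ω = 2πf = 182200 rad/s
X_L = ωL = 8930 Ω
X_C = 1/(ωC) = 6030 Ω
Net reactance X = X_L − X_C = 2900 Ω
Z = 5800 + j2900 Ω
|Z| = √(5800² + 2900²) = 6480 Ω
I = V/|Z| = 21.6/6480 = 3.33 mA

3.33 mA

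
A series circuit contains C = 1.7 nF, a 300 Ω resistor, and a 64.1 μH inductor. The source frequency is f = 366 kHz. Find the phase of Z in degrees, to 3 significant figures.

-19.9°

ω = 2πf = 2.3e+06 rad/s
X_L = ωL = 147 Ω
X_C = 1/(ωC) = 256 Ω
Net reactance X = X_L − X_C = -108 Ω
Z = 300 − j108 Ω
|Z| = √(300² + 108²) = 319 Ω
∠Z = arctan(-108/300) = -19.9°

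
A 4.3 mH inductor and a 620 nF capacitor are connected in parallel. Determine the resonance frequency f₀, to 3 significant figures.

ω₀ = 1/√(LC) = 1/√(0.0043 × 6.2e-07) = 19370 rad/s
f₀ = ω₀/(2π) = 3.08 kHz

3.08 kHz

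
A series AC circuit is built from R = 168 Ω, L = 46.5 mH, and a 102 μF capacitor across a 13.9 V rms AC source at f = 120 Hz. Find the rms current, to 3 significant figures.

82.0 mA

ω = 2πf = 754.0 rad/s
X_L = ωL = 35.1 Ω
X_C = 1/(ωC) = 13.0 Ω
Net reactance X = X_L − X_C = 22.1 Ω
Z = 168 + j22.1 Ω
|Z| = √(168² + 22.1²) = 169 Ω
I = V/|Z| = 13.9/169 = 82.0 mA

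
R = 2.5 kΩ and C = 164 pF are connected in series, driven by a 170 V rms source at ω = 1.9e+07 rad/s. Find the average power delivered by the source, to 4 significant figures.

X_C = 1/(ωC) = 320.9 Ω
Z = 2500 − j320.9 Ω
|Z| = √(2500² + 320.9²) = 2521 Ω
∠Z = arctan(-320.9/2500) = -7.315°
I = V/|Z| = 67.45 mA
P = VI cos φ = 170 × 0.06745 × cos(-7.315°) = 11.37 W

11.37 W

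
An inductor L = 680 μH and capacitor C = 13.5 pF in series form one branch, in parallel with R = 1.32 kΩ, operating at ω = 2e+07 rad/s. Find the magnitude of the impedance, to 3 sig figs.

X_L = ωL = 13600 Ω
X_C = 1/(ωC) = 3700 Ω
Branch 1: Z₁ = R = 1320 Ω
Branch 2 (series LC): Z₂ = j(X_L − X_C) = j9900 Ω
Parallel: Z = Z₁Z₂/(Z₁+Z₂), |Z| = 1310 Ω, ∠Z = 7.60°

1310 Ω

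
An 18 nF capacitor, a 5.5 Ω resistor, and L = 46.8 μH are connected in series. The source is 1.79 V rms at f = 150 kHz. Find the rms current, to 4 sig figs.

ω = 2πf = 942500 rad/s
X_L = ωL = 44.11 Ω
X_C = 1/(ωC) = 58.95 Ω
Net reactance X = X_L − X_C = -14.84 Ω
Z = 5.500 − j14.84 Ω
|Z| = √(5.500² + 14.84²) = 15.82 Ω
I = V/|Z| = 1.79/15.82 = 113.1 mA

113.1 mA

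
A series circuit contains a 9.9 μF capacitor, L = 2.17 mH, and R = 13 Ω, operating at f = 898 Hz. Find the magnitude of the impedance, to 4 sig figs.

ω = 2πf = 5642 rad/s
X_L = ωL = 12.24 Ω
X_C = 1/(ωC) = 17.90 Ω
Net reactance X = X_L − X_C = -5.658 Ω
Z = 13.00 − j5.658 Ω
|Z| = √(13.00² + 5.658²) = 14.18 Ω

14.18 Ω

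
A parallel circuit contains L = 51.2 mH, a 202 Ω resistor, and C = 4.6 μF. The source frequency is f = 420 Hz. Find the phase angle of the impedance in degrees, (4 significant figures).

ω = 2πf = 2639 rad/s
X_L = ωL = 135.1 Ω
X_C = 1/(ωC) = 82.38 Ω
Parallel: admittances add. Y = 1/R + 1/(jωL) + jωC
Y = (0.004950 + j0.004738) S
|Y| = 0.006852 S → |Z| = 1/|Y| = 145.9 Ω, ∠Z = −∠Y = -43.74°

-43.74°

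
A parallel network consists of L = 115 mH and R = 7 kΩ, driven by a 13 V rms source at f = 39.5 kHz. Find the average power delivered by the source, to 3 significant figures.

ω = 2πf = 248200 rad/s
X_L = ωL = 28500 Ω
Parallel: admittances add. Y = 1/R + 1/(jωL)
Y = (0.000143 − j3.5e-05) S
|Y| = 0.000147 S → |Z| = 1/|Y| = 6800 Ω, ∠Z = −∠Y = 13.8°
I = V/|Z| = 1.91 mA
P = VI cos φ = 13 × 0.00191 × cos(13.8°) = 24.1 mW

24.1 mW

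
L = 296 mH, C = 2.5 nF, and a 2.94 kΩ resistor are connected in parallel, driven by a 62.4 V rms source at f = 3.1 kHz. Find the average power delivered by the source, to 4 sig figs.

ω = 2πf = 19480 rad/s
X_L = ωL = 5765 Ω
X_C = 1/(ωC) = 20540 Ω
Parallel: admittances add. Y = 1/R + 1/(jωL) + jωC
Y = (0.0003401 − j0.0001248) S
|Y| = 0.0003623 S → |Z| = 1/|Y| = 2760 Ω, ∠Z = −∠Y = 20.14°
I = V/|Z| = 22.61 mA
P = VI cos φ = 62.4 × 0.02261 × cos(20.14°) = 1.324 W

1.324 W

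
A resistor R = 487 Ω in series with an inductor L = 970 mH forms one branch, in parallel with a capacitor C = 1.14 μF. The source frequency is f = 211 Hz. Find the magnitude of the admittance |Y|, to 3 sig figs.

ω = 2πf = 1326 rad/s
X_L = ωL = 1290 Ω
X_C = 1/(ωC) = 662 Ω
Branch 1 (R+jX_L): Z₁ = 487 + j1290 Ω, |Z₁| = 1380 Ω
Branch 2 (−jX_C): Z₂ = −j662 Ω
Parallel: Z = Z₁Z₂/(Z₁+Z₂), |Z| = 1150 Ω, ∠Z = -72.8°
|Y| = 1/|Z| = 870 μS

870 μS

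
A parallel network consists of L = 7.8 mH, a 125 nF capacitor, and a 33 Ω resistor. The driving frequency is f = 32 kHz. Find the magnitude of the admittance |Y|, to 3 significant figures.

ω = 2πf = 201100 rad/s
X_L = ωL = 1570 Ω
X_C = 1/(ωC) = 39.8 Ω
Parallel: admittances add. Y = 1/R + 1/(jωL) + jωC
Y = (0.0303 + j0.0245) S
|Y| = 0.0390 S → |Z| = 1/|Y| = 25.7 Ω, ∠Z = −∠Y = -38.9°

39.0 mS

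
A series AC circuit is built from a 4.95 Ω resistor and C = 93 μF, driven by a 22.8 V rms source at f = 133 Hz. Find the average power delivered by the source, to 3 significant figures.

ω = 2πf = 835.7 rad/s
X_C = 1/(ωC) = 12.9 Ω
Z = 4.95 − j12.9 Ω
|Z| = √(4.95² + 12.9²) = 13.8 Ω
∠Z = arctan(-12.9/4.95) = -69.0°
I = V/|Z| = 1.65 A
P = VI cos φ = 22.8 × 1.65 × cos(-69.0°) = 13.5 W

13.5 W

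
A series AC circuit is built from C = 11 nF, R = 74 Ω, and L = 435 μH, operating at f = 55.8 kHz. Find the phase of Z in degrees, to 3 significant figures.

ω = 2πf = 350600 rad/s
X_L = ωL = 153 Ω
X_C = 1/(ωC) = 259 Ω
Net reactance X = X_L − X_C = -107 Ω
Z = 74.0 − j107 Ω
|Z| = √(74.0² + 107²) = 130 Ω
∠Z = arctan(-107/74.0) = -55.3°

-55.3°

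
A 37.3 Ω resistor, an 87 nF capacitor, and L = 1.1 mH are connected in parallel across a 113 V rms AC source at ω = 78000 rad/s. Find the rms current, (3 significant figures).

3.08 A

X_L = ωL = 85.8 Ω
X_C = 1/(ωC) = 147 Ω
Parallel: admittances add. Y = 1/R + 1/(jωL) + jωC
Y = (0.0268 − j0.00487) S
|Y| = 0.0272 S → |Z| = 1/|Y| = 36.7 Ω, ∠Z = −∠Y = 10.3°
I = V/|Z| = 113/36.7 = 3.08 A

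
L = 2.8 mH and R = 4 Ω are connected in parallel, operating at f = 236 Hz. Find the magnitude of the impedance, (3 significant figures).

2.88 Ω

ω = 2πf = 1483 rad/s
X_L = ωL = 4.15 Ω
Parallel: admittances add. Y = 1/R + 1/(jωL)
Y = (0.250 − j0.241) S
|Y| = 0.347 S → |Z| = 1/|Y| = 2.88 Ω, ∠Z = −∠Y = 43.9°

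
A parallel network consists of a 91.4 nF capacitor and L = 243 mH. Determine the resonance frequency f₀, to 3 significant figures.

ω₀ = 1/√(LC) = 1/√(0.243 × 9.14e-08) = 6710 rad/s
f₀ = ω₀/(2π) = 1.07 kHz

1.07 kHz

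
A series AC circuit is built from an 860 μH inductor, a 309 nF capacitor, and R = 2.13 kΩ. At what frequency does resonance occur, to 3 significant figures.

9.76 kHz

ω₀ = 1/√(LC) = 1/√(0.00086 × 3.09e-07) = 61340 rad/s
f₀ = ω₀/(2π) = 9.76 kHz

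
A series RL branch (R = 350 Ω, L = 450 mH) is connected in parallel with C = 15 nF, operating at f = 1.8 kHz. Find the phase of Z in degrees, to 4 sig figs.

62.57°

ω = 2πf = 11310 rad/s
X_L = ωL = 5089 Ω
X_C = 1/(ωC) = 5895 Ω
Branch 1 (R+jX_L): Z₁ = 350.0 + j5089 Ω, |Z₁| = 5101 Ω
Branch 2 (−jX_C): Z₂ = −j5895 Ω
Parallel: Z = Z₁Z₂/(Z₁+Z₂), |Z| = 34250 Ω, ∠Z = 62.57°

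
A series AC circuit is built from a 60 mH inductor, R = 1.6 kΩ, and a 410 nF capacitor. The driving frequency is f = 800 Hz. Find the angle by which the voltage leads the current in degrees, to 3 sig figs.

-6.55°

ω = 2πf = 5027 rad/s
X_L = ωL = 302 Ω
X_C = 1/(ωC) = 485 Ω
Net reactance X = X_L − X_C = -184 Ω
Z = 1600 − j184 Ω
|Z| = √(1600² + 184²) = 1610 Ω
∠Z = arctan(-184/1600) = -6.55°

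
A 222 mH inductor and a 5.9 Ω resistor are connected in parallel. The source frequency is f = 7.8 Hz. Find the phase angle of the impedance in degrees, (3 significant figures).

ω = 2πf = 49.01 rad/s
X_L = ωL = 10.9 Ω
Parallel: admittances add. Y = 1/R + 1/(jωL)
Y = (0.169 − j0.0919) S
|Y| = 0.193 S → |Z| = 1/|Y| = 5.19 Ω, ∠Z = −∠Y = 28.5°

28.5°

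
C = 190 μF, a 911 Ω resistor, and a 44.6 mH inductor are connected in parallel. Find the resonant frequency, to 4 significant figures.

ω₀ = 1/√(LC) = 1/√(0.0446 × 0.00019) = 343.5 rad/s
f₀ = ω₀/(2π) = 54.67 Hz

54.67 Hz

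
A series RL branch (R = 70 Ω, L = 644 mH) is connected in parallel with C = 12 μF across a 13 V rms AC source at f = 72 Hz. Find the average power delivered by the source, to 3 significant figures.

ω = 2πf = 452.4 rad/s
X_L = ωL = 291 Ω
X_C = 1/(ωC) = 184 Ω
Branch 1 (R+jX_L): Z₁ = 70.0 + j291 Ω, |Z₁| = 300 Ω
Branch 2 (−jX_C): Z₂ = −j184 Ω
Parallel: Z = Z₁Z₂/(Z₁+Z₂), |Z| = 431 Ω, ∠Z = -70.3°
I = V/|Z| = 30.1 mA
P = VI cos φ = 13 × 0.0301 × cos(-70.3°) = 132 mW

132 mW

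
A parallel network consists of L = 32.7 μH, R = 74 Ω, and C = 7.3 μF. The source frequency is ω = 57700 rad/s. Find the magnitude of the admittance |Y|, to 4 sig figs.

X_L = ωL = 1.887 Ω
X_C = 1/(ωC) = 2.374 Ω
Parallel: admittances add. Y = 1/R + 1/(jωL) + jωC
Y = (0.01351 − j0.1088) S
|Y| = 0.1096 S → |Z| = 1/|Y| = 9.122 Ω, ∠Z = −∠Y = 82.92°

109.6 mS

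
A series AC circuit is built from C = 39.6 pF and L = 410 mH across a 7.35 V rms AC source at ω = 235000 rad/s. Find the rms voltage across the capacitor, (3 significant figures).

71.1 V

X_L = ωL = 96400 Ω
X_C = 1/(ωC) = 107000 Ω
Net reactance X = X_L − X_C = -11100 Ω
Z = − j11100 Ω
|Z| = √(0² + 11100²) = 11100 Ω
I = V/|Z| = 662 μA
V_C = I·|Z_C| = 0.000662 × 107000 = 71.1 V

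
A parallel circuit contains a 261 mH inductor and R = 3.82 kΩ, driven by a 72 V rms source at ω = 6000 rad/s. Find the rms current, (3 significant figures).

X_L = ωL = 1570 Ω
Parallel: admittances add. Y = 1/R + 1/(jωL)
Y = (0.000262 − j0.000639) S
|Y| = 0.000690 S → |Z| = 1/|Y| = 1450 Ω, ∠Z = −∠Y = 67.7°
I = V/|Z| = 72/1450 = 49.7 mA

49.7 mA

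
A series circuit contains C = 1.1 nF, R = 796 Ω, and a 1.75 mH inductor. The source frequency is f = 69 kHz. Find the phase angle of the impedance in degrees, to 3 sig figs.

-59.3°

ω = 2πf = 433500 rad/s
X_L = ωL = 759 Ω
X_C = 1/(ωC) = 2100 Ω
Net reactance X = X_L − X_C = -1340 Ω
Z = 796 − j1340 Ω
|Z| = √(796² + 1340²) = 1560 Ω
∠Z = arctan(-1340/796) = -59.3°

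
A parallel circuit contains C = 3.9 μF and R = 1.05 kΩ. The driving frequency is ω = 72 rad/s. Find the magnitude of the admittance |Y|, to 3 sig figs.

X_C = 1/(ωC) = 3560 Ω
Parallel: admittances add. Y = 1/R + jωC
Y = (0.000952 + j0.000281) S
|Y| = 0.000993 S → |Z| = 1/|Y| = 1010 Ω, ∠Z = −∠Y = -16.4°

993 μS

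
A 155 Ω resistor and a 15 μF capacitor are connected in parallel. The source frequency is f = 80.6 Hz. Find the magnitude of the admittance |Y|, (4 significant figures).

ω = 2πf = 506.4 rad/s
X_C = 1/(ωC) = 131.6 Ω
Parallel: admittances add. Y = 1/R + jωC
Y = (0.006452 + j0.007596) S
|Y| = 0.009966 S → |Z| = 1/|Y| = 100.3 Ω, ∠Z = −∠Y = -49.66°

9.966 mS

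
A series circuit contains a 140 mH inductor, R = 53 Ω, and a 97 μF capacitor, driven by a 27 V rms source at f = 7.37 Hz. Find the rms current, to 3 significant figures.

121 mA

ω = 2πf = 46.31 rad/s
X_L = ωL = 6.48 Ω
X_C = 1/(ωC) = 223 Ω
Net reactance X = X_L − X_C = -216 Ω
Z = 53.0 − j216 Ω
|Z| = √(53.0² + 216²) = 223 Ω
I = V/|Z| = 27/223 = 121 mA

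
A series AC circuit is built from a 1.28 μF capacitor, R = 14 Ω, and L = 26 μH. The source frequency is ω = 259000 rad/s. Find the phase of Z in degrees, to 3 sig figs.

14.9°

X_L = ωL = 6.73 Ω
X_C = 1/(ωC) = 3.02 Ω
Net reactance X = X_L − X_C = 3.72 Ω
Z = 14.0 + j3.72 Ω
|Z| = √(14.0² + 3.72²) = 14.5 Ω
∠Z = arctan(3.72/14.0) = 14.9°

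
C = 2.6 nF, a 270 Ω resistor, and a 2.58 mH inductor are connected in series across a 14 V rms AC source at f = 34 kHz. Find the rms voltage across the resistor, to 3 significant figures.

ω = 2πf = 213600 rad/s
X_L = ωL = 551 Ω
X_C = 1/(ωC) = 1800 Ω
Net reactance X = X_L − X_C = -1250 Ω
Z = 270 − j1250 Ω
|Z| = √(270² + 1250²) = 1280 Ω
I = V/|Z| = 11.0 mA
V_R = I·|Z_R| = 0.0110 × 270 = 2.96 V

2.96 V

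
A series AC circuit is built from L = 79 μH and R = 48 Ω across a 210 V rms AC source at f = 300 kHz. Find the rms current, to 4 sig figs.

1.342 A

ω = 2πf = 1.885e+06 rad/s
X_L = ωL = 148.9 Ω
Z = 48.00 + j148.9 Ω
|Z| = √(48.00² + 148.9²) = 156.5 Ω
I = V/|Z| = 210/156.5 = 1.342 A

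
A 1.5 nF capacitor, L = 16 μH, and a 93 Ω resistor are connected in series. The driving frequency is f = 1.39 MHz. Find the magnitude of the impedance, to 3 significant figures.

113 Ω

ω = 2πf = 8.734e+06 rad/s
X_L = ωL = 140 Ω
X_C = 1/(ωC) = 76.3 Ω
Net reactance X = X_L − X_C = 63.4 Ω
Z = 93.0 + j63.4 Ω
|Z| = √(93.0² + 63.4²) = 113 Ω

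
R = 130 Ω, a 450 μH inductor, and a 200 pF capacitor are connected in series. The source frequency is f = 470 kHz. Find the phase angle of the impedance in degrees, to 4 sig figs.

-70.36°

ω = 2πf = 2.953e+06 rad/s
X_L = ωL = 1329 Ω
X_C = 1/(ωC) = 1693 Ω
Net reactance X = X_L − X_C = -364.2 Ω
Z = 130.0 − j364.2 Ω
|Z| = √(130.0² + 364.2²) = 386.7 Ω
∠Z = arctan(-364.2/130.0) = -70.36°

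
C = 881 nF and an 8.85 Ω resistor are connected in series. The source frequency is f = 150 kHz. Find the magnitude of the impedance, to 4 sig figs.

ω = 2πf = 942500 rad/s
X_C = 1/(ωC) = 1.204 Ω
Z = 8.850 − j1.204 Ω
|Z| = √(8.850² + 1.204²) = 8.932 Ω

8.932 Ω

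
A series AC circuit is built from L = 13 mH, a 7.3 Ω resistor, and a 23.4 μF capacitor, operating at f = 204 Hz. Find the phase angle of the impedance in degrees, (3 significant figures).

ω = 2πf = 1282 rad/s
X_L = ωL = 16.7 Ω
X_C = 1/(ωC) = 33.3 Ω
Net reactance X = X_L − X_C = -16.7 Ω
Z = 7.30 − j16.7 Ω
|Z| = √(7.30² + 16.7²) = 18.2 Ω
∠Z = arctan(-16.7/7.30) = -66.4°

-66.4°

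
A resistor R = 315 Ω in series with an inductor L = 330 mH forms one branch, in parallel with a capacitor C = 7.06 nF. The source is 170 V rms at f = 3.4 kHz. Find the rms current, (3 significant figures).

1.91 mA

ω = 2πf = 21360 rad/s
X_L = ωL = 7050 Ω
X_C = 1/(ωC) = 6630 Ω
Branch 1 (R+jX_L): Z₁ = 315 + j7050 Ω, |Z₁| = 7060 Ω
Branch 2 (−jX_C): Z₂ = −j6630 Ω
Parallel: Z = Z₁Z₂/(Z₁+Z₂), |Z| = 89200 Ω, ∠Z = -55.6°
I = V/|Z| = 170/89200 = 1.91 mA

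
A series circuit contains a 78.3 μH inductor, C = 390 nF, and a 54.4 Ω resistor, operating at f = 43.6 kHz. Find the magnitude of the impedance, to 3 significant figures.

ω = 2πf = 273900 rad/s
X_L = ωL = 21.5 Ω
X_C = 1/(ωC) = 9.36 Ω
Net reactance X = X_L − X_C = 12.1 Ω
Z = 54.4 + j12.1 Ω
|Z| = √(54.4² + 12.1²) = 55.7 Ω

55.7 Ω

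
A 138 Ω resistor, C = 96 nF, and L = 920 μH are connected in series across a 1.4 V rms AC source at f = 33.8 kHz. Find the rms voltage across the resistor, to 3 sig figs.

0.961 V

ω = 2πf = 212400 rad/s
X_L = ωL = 195 Ω
X_C = 1/(ωC) = 49.0 Ω
Net reactance X = X_L − X_C = 146 Ω
Z = 138 + j146 Ω
|Z| = √(138² + 146²) = 201 Ω
I = V/|Z| = 6.96 mA
V_R = I·|Z_R| = 0.00696 × 138 = 0.961 V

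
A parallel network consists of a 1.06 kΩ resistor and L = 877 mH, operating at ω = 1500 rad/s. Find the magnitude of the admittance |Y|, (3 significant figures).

X_L = ωL = 1320 Ω
Parallel: admittances add. Y = 1/R + 1/(jωL)
Y = (0.000943 − j0.000760) S
|Y| = 0.00121 S → |Z| = 1/|Y| = 825 Ω, ∠Z = −∠Y = 38.9°

1.21 mS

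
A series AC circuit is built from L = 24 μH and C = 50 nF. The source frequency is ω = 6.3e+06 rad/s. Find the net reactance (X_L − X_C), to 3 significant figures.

X_L = ωL = 151 Ω
X_C = 1/(ωC) = 3.17 Ω
X = 151 − 3.17 = 148 Ω

148 Ω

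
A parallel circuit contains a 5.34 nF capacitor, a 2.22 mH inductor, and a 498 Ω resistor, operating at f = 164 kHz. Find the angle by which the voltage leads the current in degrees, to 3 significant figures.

ω = 2πf = 1.03e+06 rad/s
X_L = ωL = 2290 Ω
X_C = 1/(ωC) = 182 Ω
Parallel: admittances add. Y = 1/R + 1/(jωL) + jωC
Y = (0.00201 + j0.00507) S
|Y| = 0.00545 S → |Z| = 1/|Y| = 184 Ω, ∠Z = −∠Y = -68.4°

-68.4°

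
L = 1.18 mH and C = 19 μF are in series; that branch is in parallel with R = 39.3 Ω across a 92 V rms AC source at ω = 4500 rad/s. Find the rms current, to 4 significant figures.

X_L = ωL = 5.310 Ω
X_C = 1/(ωC) = 11.70 Ω
Branch 1: Z₁ = R = 39.30 Ω
Branch 2 (series LC): Z₂ = j(X_L − X_C) = −j6.386 Ω
Parallel: Z = Z₁Z₂/(Z₁+Z₂), |Z| = 6.303 Ω, ∠Z = -80.77°
I = V/|Z| = 92/6.303 = 14.60 A

14.60 A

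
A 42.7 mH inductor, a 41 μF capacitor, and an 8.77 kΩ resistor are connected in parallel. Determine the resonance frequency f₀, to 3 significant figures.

ω₀ = 1/√(LC) = 1/√(0.0427 × 4.1e-05) = 755.8 rad/s
f₀ = ω₀/(2π) = 120 Hz

120 Hz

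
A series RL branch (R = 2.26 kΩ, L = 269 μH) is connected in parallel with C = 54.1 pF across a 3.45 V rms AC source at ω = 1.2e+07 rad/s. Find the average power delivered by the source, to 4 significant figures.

X_L = ωL = 3228 Ω
X_C = 1/(ωC) = 1540 Ω
Branch 1 (R+jX_L): Z₁ = 2260 + j3228 Ω, |Z₁| = 3941 Ω
Branch 2 (−jX_C): Z₂ = −j1540 Ω
Parallel: Z = Z₁Z₂/(Z₁+Z₂), |Z| = 2152 Ω, ∠Z = -71.75°
I = V/|Z| = 1.603 mA
P = VI cos φ = 3.45 × 0.001603 × cos(-71.75°) = 1.732 mW

1.732 mW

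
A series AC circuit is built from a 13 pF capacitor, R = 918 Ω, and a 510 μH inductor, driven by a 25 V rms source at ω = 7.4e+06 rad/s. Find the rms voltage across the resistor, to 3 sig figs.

X_L = ωL = 3770 Ω
X_C = 1/(ωC) = 10400 Ω
Net reactance X = X_L − X_C = -6620 Ω
Z = 918 − j6620 Ω
|Z| = √(918² + 6620²) = 6680 Ω
I = V/|Z| = 3.74 mA
V_R = I·|Z_R| = 0.00374 × 918 = 3.43 V

3.43 V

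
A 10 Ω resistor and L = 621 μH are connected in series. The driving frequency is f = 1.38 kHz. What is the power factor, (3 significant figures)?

0.880

ω = 2πf = 8671 rad/s
X_L = ωL = 5.38 Ω
Z = 10.0 + j5.38 Ω
|Z| = √(10.0² + 5.38²) = 11.4 Ω
∠Z = arctan(5.38/10.0) = 28.3°
cos φ = cos(28.3°) = 0.880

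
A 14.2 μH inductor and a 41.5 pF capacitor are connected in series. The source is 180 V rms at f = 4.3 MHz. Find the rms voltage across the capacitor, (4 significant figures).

315.9 V

ω = 2πf = 2.702e+07 rad/s
X_L = ωL = 383.7 Ω
X_C = 1/(ωC) = 891.9 Ω
Net reactance X = X_L − X_C = -508.2 Ω
Z = − j508.2 Ω
|Z| = √(0² + 508.2²) = 508.2 Ω
I = V/|Z| = 354.2 mA
V_C = I·|Z_C| = 0.3542 × 891.9 = 315.9 V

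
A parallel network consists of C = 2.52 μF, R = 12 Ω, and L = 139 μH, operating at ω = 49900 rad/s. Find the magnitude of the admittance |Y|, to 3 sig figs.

85.3 mS

X_L = ωL = 6.94 Ω
X_C = 1/(ωC) = 7.95 Ω
Parallel: admittances add. Y = 1/R + 1/(jωL) + jωC
Y = (0.0833 − j0.0184) S
|Y| = 0.0853 S → |Z| = 1/|Y| = 11.7 Ω, ∠Z = −∠Y = 12.5°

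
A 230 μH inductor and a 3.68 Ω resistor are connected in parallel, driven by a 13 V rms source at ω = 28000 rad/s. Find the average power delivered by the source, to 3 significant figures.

45.9 W

X_L = ωL = 6.44 Ω
Parallel: admittances add. Y = 1/R + 1/(jωL)
Y = (0.272 − j0.155) S
|Y| = 0.313 S → |Z| = 1/|Y| = 3.20 Ω, ∠Z = −∠Y = 29.7°
I = V/|Z| = 4.07 A
P = VI cos φ = 13 × 4.07 × cos(29.7°) = 45.9 W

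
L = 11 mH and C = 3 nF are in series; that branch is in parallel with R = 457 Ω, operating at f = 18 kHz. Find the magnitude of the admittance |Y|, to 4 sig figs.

ω = 2πf = 113100 rad/s
X_L = ωL = 1244 Ω
X_C = 1/(ωC) = 2947 Ω
Branch 1: Z₁ = R = 457.0 Ω
Branch 2 (series LC): Z₂ = j(X_L − X_C) = −j1703 Ω
Parallel: Z = Z₁Z₂/(Z₁+Z₂), |Z| = 441.4 Ω, ∠Z = -15.02°
|Y| = 1/|Z| = 2.266 mS

2.266 mS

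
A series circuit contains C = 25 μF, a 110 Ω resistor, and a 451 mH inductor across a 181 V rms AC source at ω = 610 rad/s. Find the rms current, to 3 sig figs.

765 mA

X_L = ωL = 275 Ω
X_C = 1/(ωC) = 65.6 Ω
Net reactance X = X_L − X_C = 210 Ω
Z = 110 + j210 Ω
|Z| = √(110² + 210²) = 237 Ω
I = V/|Z| = 181/237 = 765 mA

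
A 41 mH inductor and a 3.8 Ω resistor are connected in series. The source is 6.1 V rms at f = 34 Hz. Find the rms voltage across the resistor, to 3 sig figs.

ω = 2πf = 213.6 rad/s
X_L = ωL = 8.76 Ω
Z = 3.80 + j8.76 Ω
|Z| = √(3.80² + 8.76²) = 9.55 Ω
I = V/|Z| = 639 mA
V_R = I·|Z_R| = 0.639 × 3.80 = 2.43 V

2.43 V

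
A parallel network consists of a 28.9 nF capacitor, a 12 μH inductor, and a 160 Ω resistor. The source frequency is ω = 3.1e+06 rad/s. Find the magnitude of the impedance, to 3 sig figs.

15.9 Ω

X_L = ωL = 37.2 Ω
X_C = 1/(ωC) = 11.2 Ω
Parallel: admittances add. Y = 1/R + 1/(jωL) + jωC
Y = (0.00625 + j0.0627) S
|Y| = 0.0630 S → |Z| = 1/|Y| = 15.9 Ω, ∠Z = −∠Y = -84.3°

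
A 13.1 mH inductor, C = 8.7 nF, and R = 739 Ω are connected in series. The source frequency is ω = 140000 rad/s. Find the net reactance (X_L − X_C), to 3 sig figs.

X_L = ωL = 1830 Ω
X_C = 1/(ωC) = 821 Ω
X = 1830 − 821 = 1010 Ω

1010 Ω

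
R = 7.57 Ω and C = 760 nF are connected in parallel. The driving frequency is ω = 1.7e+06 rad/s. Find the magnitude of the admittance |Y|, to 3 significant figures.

1.30 S

X_C = 1/(ωC) = 0.774 Ω
Parallel: admittances add. Y = 1/R + jωC
Y = (0.132 + j1.29) S
|Y| = 1.30 S → |Z| = 1/|Y| = 0.770 Ω, ∠Z = −∠Y = -84.2°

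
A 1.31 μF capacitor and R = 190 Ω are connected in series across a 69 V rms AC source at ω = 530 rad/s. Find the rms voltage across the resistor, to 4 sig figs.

X_C = 1/(ωC) = 1440 Ω
Z = 190.0 − j1440 Ω
|Z| = √(190.0² + 1440²) = 1453 Ω
I = V/|Z| = 47.50 mA
V_R = I·|Z_R| = 0.04750 × 190.0 = 9.024 V

9.024 V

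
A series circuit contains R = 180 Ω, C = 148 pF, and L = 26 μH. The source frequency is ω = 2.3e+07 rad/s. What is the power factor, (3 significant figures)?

X_L = ωL = 598 Ω
X_C = 1/(ωC) = 294 Ω
Net reactance X = X_L − X_C = 304 Ω
Z = 180 + j304 Ω
|Z| = √(180² + 304²) = 353 Ω
∠Z = arctan(304/180) = 59.4°
cos φ = cos(59.4°) = 0.509

0.509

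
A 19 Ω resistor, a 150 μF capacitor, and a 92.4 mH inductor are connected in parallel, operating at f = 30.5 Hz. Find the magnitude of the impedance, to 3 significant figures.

ω = 2πf = 191.6 rad/s
X_L = ωL = 17.7 Ω
X_C = 1/(ωC) = 34.8 Ω
Parallel: admittances add. Y = 1/R + 1/(jωL) + jωC
Y = (0.0526 − j0.0277) S
|Y| = 0.0595 S → |Z| = 1/|Y| = 16.8 Ω, ∠Z = −∠Y = 27.8°

16.8 Ω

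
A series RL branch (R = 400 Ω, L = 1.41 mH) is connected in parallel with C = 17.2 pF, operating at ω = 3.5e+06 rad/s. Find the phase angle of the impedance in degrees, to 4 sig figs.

83.40°

X_L = ωL = 4935 Ω
X_C = 1/(ωC) = 16610 Ω
Branch 1 (R+jX_L): Z₁ = 400.0 + j4935 Ω, |Z₁| = 4951 Ω
Branch 2 (−jX_C): Z₂ = −j16610 Ω
Parallel: Z = Z₁Z₂/(Z₁+Z₂), |Z| = 7040 Ω, ∠Z = 83.40°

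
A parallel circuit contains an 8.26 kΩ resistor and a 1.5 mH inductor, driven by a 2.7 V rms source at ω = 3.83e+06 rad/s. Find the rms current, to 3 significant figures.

572 μA

X_L = ωL = 5740 Ω
Parallel: admittances add. Y = 1/R + 1/(jωL)
Y = (0.000121 − j0.000174) S
|Y| = 0.000212 S → |Z| = 1/|Y| = 4720 Ω, ∠Z = −∠Y = 55.2°
I = V/|Z| = 2.7/4720 = 572 μA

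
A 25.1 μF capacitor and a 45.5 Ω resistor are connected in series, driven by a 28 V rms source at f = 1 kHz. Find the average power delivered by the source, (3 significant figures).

16.9 W

ω = 2πf = 6283 rad/s
X_C = 1/(ωC) = 6.34 Ω
Z = 45.5 − j6.34 Ω
|Z| = √(45.5² + 6.34²) = 45.9 Ω
∠Z = arctan(-6.34/45.5) = -7.93°
I = V/|Z| = 609 mA
P = VI cos φ = 28 × 0.609 × cos(-7.93°) = 16.9 W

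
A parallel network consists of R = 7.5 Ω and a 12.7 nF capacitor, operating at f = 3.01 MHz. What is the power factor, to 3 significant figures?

ω = 2πf = 1.891e+07 rad/s
X_C = 1/(ωC) = 4.16 Ω
Parallel: admittances add. Y = 1/R + jωC
Y = (0.133 + j0.240) S
|Y| = 0.275 S → |Z| = 1/|Y| = 3.64 Ω, ∠Z = −∠Y = -61.0°
cos φ = cos(-61.0°) = 0.485

0.485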